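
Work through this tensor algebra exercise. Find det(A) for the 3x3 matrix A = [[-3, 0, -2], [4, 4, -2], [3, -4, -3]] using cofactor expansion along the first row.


Expanding along the first row, det(A) = a11*M_11 - a12*M_12 + a13*M_13, where M_1j is the (1,j) minor.
Minor M_11 = 4*-3 - -2*-4 = -20
Minor M_12 = 4*-3 - -2*3 = -6
Minor M_13 = 4*-4 - 4*3 = -28
det = -3*(-20) - 0*(-6) + -2*(-28)
    = 60 - 0 + 56
    = 116

116


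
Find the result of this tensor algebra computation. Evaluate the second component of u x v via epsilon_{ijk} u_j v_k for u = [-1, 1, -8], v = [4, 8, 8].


(u x v)_2 = sum_{j,k} epsilon_{2jk} u_j v_k. Only permutations of (1,2,3) contribute; the two non-zero terms are:
eps_{213} u_1 v_3 = -1 * -1 * 8 = 8
eps_{231} u_3 v_1 = 1 * -8 * 4 = -32
(u x v)_2 = -24

-24


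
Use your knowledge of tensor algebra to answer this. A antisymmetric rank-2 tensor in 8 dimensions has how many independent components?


A antisymmetric rank-2 tensor in d dimensions has d(d-1)/2 independent components.
d = 8
d(d-1)/2 = 8 * 7 / 2 = 56 / 2 = 28

28


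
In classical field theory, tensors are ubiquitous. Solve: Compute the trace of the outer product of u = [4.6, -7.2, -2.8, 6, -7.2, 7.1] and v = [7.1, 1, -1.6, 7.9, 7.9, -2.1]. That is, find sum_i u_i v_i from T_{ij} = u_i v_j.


The outer product gives T_{ij} = u_i v_j.
The trace (contraction) is Tr(T) = sum_i T_{ii} = sum_i u_i v_i.
Diagonal entries:
T_{11} = u_1 * v_1 = 4.6 * 7.1 = 32.66
T_{22} = u_2 * v_2 = -7.2 * 1 = -7.2
T_{33} = u_3 * v_3 = -2.8 * -1.6 = 4.48
T_{44} = u_4 * v_4 = 6 * 7.9 = 47.4
T_{55} = u_5 * v_5 = -7.2 * 7.9 = -56.88
T_{66} = u_6 * v_6 = 7.1 * -2.1 = -14.91
Tr(T) = 32.66 + -7.2 + 4.48 + 47.4 + -56.88 + -14.91 = 5.55

5.55


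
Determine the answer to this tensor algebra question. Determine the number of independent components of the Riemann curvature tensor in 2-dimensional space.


The Riemann tensor in d dimensions has d^2(d^2 - 1)/12 independent components.
d = 2, so d^2 = 4
d^2 - 1 = 3
d^2(d^2 - 1) = 4 * 3 = 12
Divide by 12: 12 / 12 = 1

1


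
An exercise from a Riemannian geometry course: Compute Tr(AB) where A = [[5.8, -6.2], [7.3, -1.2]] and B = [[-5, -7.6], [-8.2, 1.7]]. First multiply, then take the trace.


Tr(AB) = sum_i (AB)_{ii} where (AB)_{ii} = sum_k A_{ik} B_{ki}.
(AB)_{11} = 5.8*-5 + -6.2*-8.2 = 21.84
(AB)_{22} = 7.3*-7.6 + -1.2*1.7 = -57.52
Tr(AB) = 21.84 + -57.52 = -35.68

-35.68


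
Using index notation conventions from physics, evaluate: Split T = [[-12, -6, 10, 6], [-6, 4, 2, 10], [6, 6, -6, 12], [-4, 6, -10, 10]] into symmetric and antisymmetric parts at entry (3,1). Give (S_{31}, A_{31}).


T_{31} = 6
T_{13} = 10
S_{31} = (6 + 10)/2 = 16/2 = 8
A_{31} = (6 - 10)/2 = -4/2 = -2
Check: S + A = 8 + -2 = 6 = T_{31}.

(8, -2)


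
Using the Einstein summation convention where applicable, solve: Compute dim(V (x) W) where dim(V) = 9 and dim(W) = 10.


The dimension of a tensor product is the product of dimensions.
dim(V) = 9, dim(W) = 10
dim(V (x) W) = 9 * 10 = 90

90


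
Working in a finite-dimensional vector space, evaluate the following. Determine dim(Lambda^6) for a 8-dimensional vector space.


The dimension of the space of p-forms on an n-dimensional space is C(n, p).
n = 8, p = 6
C(8, 6) = 8! / (6! * 2!) = 28

28


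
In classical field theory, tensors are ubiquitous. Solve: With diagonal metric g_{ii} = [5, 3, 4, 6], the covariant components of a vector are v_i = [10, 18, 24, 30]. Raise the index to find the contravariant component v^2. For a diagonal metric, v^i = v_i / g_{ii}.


To raise an index with a diagonal metric: v^i = v_i / g_{ii}.
For index 2: v_2 = 18, g_{22} = 3
v^2 = 18 / 3 = 6

6


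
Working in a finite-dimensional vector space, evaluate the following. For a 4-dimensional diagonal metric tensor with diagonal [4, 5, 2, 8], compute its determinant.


For a diagonal metric, the determinant is the product of diagonal entries.
Diagonal entries: 4, 5, 2, 8
det(g) = 4 * 5 * 2 * 8 = 320

320


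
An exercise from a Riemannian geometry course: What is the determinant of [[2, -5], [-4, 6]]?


For a 2x2 matrix [[a, b], [c, d]], det = a*d - b*c.
a = 2, b = -5, c = -4, d = 6
a*d = 2 * 6 = 12
b*c = -5 * -4 = 20
det = 12 - 20 = -8

-8


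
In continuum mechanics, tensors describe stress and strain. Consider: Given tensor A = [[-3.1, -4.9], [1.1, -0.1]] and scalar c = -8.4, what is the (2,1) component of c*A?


Scalar multiplication: (cA)_{ij} = c * A_{ij}.
c = -8.4
A_{21} = 1.1
(cA)_{21} = -8.4 * 1.1 = -9.24

-9.24


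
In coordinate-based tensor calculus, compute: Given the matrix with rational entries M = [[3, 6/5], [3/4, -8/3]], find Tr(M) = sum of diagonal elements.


The trace is the sum of diagonal entries.
Diagonal: M[1,1] = 3, M[2,2] = -8/3
Tr(M) = 3 + -8/3
Computing step by step:
After adding M[1,1]: 3
After adding M[2,2]: 1/3
Tr(M) = 1/3

1/3


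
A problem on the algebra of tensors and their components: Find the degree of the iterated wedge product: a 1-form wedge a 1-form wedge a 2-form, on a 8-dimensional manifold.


The degree of a wedge product is the sum of the degrees of the individual forms.
Degrees: 1, 1, 2
Total degree = 1 + 1 + 2 = 4

4


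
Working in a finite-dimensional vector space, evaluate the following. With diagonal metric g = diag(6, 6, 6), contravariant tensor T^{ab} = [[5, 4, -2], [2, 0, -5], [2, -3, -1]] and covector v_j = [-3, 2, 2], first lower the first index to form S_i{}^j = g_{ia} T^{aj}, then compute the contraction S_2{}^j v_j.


Step 1: lower the first index. For a diagonal metric, g_{ia} T^{aj} = g_{ii} T^{ij} (no sum on i).
g_{22} = 6
S_2{}^1 = 6 * T^{21} = 6 * 2 = 12
S_2{}^2 = 6 * T^{22} = 6 * 0 = 0
S_2{}^3 = 6 * T^{23} = 6 * -5 = -30
Step 2: contract S_2{}^j with v_j.
S_2{}^1 * v_1 = 12 * -3 = -36
S_2{}^2 * v_2 = 0 * 2 = 0
S_2{}^3 * v_3 = -30 * 2 = -60
Result = -36 + 0 + -60 = -96

-96


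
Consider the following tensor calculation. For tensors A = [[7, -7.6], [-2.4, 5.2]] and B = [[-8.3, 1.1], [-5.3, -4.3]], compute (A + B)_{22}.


Tensor addition is component-wise: (A + B)_{ij} = A_{ij} + B_{ij}.
A_{22} = 5.2
B_{22} = -4.3
(A + B)_{22} = 5.2 + -4.3 = 0.9

0.9


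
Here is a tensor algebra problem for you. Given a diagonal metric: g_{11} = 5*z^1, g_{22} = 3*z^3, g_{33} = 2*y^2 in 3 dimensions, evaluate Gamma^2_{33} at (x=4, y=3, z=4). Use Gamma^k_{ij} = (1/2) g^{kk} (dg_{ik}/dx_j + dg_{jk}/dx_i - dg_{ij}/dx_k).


For a diagonal metric, Gamma^k_{ij} = (1/2) g^{kk} (dg_{ik}/dx_j + dg_{jk}/dx_i - dg_{ij}/dx_k).
The metric is diagonal, so g_{ab} = 0 for a != b.
At the given point: g_{11} = 20, g_{22} = 192, g_{33} = 18
g^{22} = 1/192
dg_{32}/dx_3 = 0 (off-diagonal)
dg_{32}/dx_3 = 0 (off-diagonal)
dg_{33}/dx_2 = dg_{33}/dx_2 = 12
Numerator = 0 + 0 - 12 = -12
Gamma^2_{33} = -12 / (2 * 192) = -1/32

-1/32


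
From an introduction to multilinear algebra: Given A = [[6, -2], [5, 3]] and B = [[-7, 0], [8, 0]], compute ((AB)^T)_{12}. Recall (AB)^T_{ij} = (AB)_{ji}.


(AB)^T_{ij} = (AB)_{ji} = sum_k A_{jk} B_{ki}.
For i=1, j=2 we need (AB)_{21}:
A_{21} * B_{11} = 5 * -7 = -35
A_{22} * B_{21} = 3 * 8 = 24
Sum = -35 + 24 = -11

-11


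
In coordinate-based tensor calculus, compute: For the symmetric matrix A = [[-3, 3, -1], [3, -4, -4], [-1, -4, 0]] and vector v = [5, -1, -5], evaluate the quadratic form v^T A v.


First compute Av:
(Av)_1 = -3*5 + 3*-1 + -1*-5 = -13
(Av)_2 = 3*5 + -4*-1 + -4*-5 = 39
(Av)_3 = -1*5 + -4*-1 + 0*-5 = -1
Av = [-13, 39, -1]
Then v^T (Av) = 5*-13 + -1*39 + -5*-1
= -65 + -39 + 5 = -99

-99


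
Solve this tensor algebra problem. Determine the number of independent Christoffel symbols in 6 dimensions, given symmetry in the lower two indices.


Christoffel symbols Gamma^k_{ij} are symmetric in i,j, so there are d * d(d+1)/2 independent symbols.
d = 6
d(d+1)/2 = 6 * 7 / 2 = 21
Total = 6 * 21 = 126

126


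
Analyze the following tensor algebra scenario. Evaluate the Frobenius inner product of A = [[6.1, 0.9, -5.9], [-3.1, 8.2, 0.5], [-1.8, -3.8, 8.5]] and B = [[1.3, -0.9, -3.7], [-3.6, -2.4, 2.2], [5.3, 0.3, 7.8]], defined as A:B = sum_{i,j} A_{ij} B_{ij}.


A:B = sum over all i,j of A_{ij} * B_{ij}.
Row 1: 6.1*1.3=7.93, 0.9*-0.9=-0.81, -5.9*-3.7=21.83 => row sum = 28.95
Row 2: -3.1*-3.6=11.16, 8.2*-2.4=-19.68, 0.5*2.2=1.1 => row sum = -7.42
Row 3: -1.8*5.3=-9.54, -3.8*0.3=-1.14, 8.5*7.8=66.3 => row sum = 55.62
Total = 28.95 + -7.42 + 55.62 = 77.15

77.15


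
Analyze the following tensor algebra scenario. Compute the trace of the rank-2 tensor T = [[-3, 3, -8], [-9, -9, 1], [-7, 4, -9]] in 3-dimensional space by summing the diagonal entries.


The contraction (trace) of a rank-2 tensor is the sum of its diagonal elements.
Diagonal entries: A[1,1] = -3, A[2,2] = -9, A[3,3] = -9
Tr(A) = -3 + -9 + -9 = -21

-21


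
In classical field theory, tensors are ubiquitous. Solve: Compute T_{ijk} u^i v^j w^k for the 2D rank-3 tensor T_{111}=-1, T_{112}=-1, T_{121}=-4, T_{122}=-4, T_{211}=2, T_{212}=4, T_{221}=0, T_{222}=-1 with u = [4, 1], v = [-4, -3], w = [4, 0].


S = sum over i,j,k of T_{ijk} u_i v_j w_k. Expanding all 8 terms:
T_{111}*u_1*v_1*w_1 = -1*4*-4*4 = 64  (running total: 64)
T_{112}*u_1*v_1*w_2 = -1*4*-4*0 = 0  (running total: 64)
T_{121}*u_1*v_2*w_1 = -4*4*-3*4 = 192  (running total: 256)
T_{122}*u_1*v_2*w_2 = -4*4*-3*0 = 0  (running total: 256)
T_{211}*u_2*v_1*w_1 = 2*1*-4*4 = -32  (running total: 224)
T_{212}*u_2*v_1*w_2 = 4*1*-4*0 = 0  (running total: 224)
T_{221}*u_2*v_2*w_1 = 0*1*-3*4 = 0  (running total: 224)
T_{222}*u_2*v_2*w_2 = -1*1*-3*0 = 0  (running total: 224)
S = 224

224


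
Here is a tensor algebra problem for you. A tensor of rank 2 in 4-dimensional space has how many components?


The number of components of a rank-r tensor in d dimensions is d^r.
Here d = 4 and r = 2.
4^2 = 16

16


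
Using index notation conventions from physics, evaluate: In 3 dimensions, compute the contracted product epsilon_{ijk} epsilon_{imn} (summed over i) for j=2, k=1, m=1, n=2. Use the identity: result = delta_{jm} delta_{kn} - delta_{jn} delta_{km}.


Using the identity: epsilon_{ijk} epsilon_{imn} = delta_{jm} delta_{kn} - delta_{jn} delta_{km}.
delta_{21} = 0
delta_{12} = 0
delta_{22} = 1
delta_{11} = 1
Result = 0 * 0 - 1 * 1 = 0 - 1 = -1

-1


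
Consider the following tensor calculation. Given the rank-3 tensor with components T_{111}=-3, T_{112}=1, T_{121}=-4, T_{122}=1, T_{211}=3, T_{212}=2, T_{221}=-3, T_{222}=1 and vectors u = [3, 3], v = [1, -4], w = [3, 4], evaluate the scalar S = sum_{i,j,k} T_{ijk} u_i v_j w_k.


S = sum over i,j,k of T_{ijk} u_i v_j w_k. Expanding all 8 terms:
T_{111}*u_1*v_1*w_1 = -3*3*1*3 = -27  (running total: -27)
T_{112}*u_1*v_1*w_2 = 1*3*1*4 = 12  (running total: -15)
T_{121}*u_1*v_2*w_1 = -4*3*-4*3 = 144  (running total: 129)
T_{122}*u_1*v_2*w_2 = 1*3*-4*4 = -48  (running total: 81)
T_{211}*u_2*v_1*w_1 = 3*3*1*3 = 27  (running total: 108)
T_{212}*u_2*v_1*w_2 = 2*3*1*4 = 24  (running total: 132)
T_{221}*u_2*v_2*w_1 = -3*3*-4*3 = 108  (running total: 240)
T_{222}*u_2*v_2*w_2 = 1*3*-4*4 = -48  (running total: 192)
S = 192

192


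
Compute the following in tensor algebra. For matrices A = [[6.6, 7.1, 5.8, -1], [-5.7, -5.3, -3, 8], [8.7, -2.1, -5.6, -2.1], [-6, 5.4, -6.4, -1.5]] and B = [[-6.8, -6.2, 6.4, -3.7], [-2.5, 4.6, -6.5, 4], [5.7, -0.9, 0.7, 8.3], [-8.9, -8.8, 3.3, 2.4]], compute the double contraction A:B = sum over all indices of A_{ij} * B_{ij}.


A:B = sum over all i,j of A_{ij} * B_{ij}.
Row 1: 6.6*-6.8=-44.88, 7.1*-6.2=-44.02, 5.8*6.4=37.12, -1*-3.7=3.7 => row sum = -48.08
Row 2: -5.7*-2.5=14.25, -5.3*4.6=-24.38, -3*-6.5=19.5, 8*4=32 => row sum = 41.37
Row 3: 8.7*5.7=49.59, -2.1*-0.9=1.89, -5.6*0.7=-3.92, -2.1*8.3=-17.43 => row sum = 30.13
Row 4: -6*-8.9=53.4, 5.4*-8.8=-47.52, -6.4*3.3=-21.12, -1.5*2.4=-3.6 => row sum = -18.84
Total = -48.08 + 41.37 + 30.13 + -18.84 = 4.58

4.58


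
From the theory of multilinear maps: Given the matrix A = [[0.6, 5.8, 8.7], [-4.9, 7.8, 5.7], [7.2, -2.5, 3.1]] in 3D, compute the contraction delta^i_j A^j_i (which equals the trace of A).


The contraction (trace) of a rank-2 tensor is the sum of its diagonal elements.
Diagonal entries: A[1,1] = 0.6, A[2,2] = 7.8, A[3,3] = 3.1
Tr(A) = 0.6 + 7.8 + 3.1 = 11.5

11.5


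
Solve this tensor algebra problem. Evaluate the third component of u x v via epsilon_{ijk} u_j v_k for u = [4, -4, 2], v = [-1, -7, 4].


(u x v)_3 = sum_{j,k} epsilon_{3jk} u_j v_k. Only permutations of (1,2,3) contribute; the two non-zero terms are:
eps_{312} u_1 v_2 = 1 * 4 * -7 = -28
eps_{321} u_2 v_1 = -1 * -4 * -1 = -4
(u x v)_3 = -32

-32


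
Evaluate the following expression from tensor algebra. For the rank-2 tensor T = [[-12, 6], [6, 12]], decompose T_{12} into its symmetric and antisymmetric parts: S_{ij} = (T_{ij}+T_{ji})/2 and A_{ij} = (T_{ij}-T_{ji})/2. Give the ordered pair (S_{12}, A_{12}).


T_{12} = 6
T_{21} = 6
S_{12} = (6 + 6)/2 = 12/2 = 6
A_{12} = (6 - 6)/2 = 0/2 = 0
Check: S + A = 6 + 0 = 6 = T_{12}.

(6, 0)


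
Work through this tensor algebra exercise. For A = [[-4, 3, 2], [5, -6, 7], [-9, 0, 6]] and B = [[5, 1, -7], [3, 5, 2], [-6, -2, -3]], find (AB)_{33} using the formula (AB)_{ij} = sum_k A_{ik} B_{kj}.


(AB)_{ij} = sum_k A_{ik} B_{kj}.
For i=3, j=3:
A_{31} * B_{13} = -9 * -7 = 63
A_{32} * B_{23} = 0 * 2 = 0
A_{33} * B_{33} = 6 * -3 = -18
Sum = 63 + 0 + -18 = 45

45


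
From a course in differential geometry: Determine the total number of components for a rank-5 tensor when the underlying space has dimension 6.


The number of components of a rank-r tensor in d dimensions is d^r.
Here d = 6 and r = 5.
6^5 = 7776

7776


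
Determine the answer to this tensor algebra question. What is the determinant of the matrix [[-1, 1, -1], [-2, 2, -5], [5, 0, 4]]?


Expanding along the first row, det(A) = a11*M_11 - a12*M_12 + a13*M_13, where M_1j is the (1,j) minor.
Minor M_11 = 2*4 - -5*0 = 8
Minor M_12 = -2*4 - -5*5 = 17
Minor M_13 = -2*0 - 2*5 = -10
det = -1*(8) - 1*(17) + -1*(-10)
    = -8 - 17 + 10
    = -15

-15


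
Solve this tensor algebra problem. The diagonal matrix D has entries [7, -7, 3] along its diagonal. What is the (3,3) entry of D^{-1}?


For a diagonal matrix, the inverse has entries (D^{-1})_{ii} = 1/d_{ii}.
The diagonal entries are: d_{11} = 7, d_{22} = -7, d_{33} = 3
We need (D^{-1})_{33} = 1/d_{33} = 1/3 = 1/3

1/3


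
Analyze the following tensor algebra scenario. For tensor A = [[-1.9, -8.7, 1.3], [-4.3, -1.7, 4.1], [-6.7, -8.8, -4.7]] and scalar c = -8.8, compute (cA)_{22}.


Scalar multiplication: (cA)_{ij} = c * A_{ij}.
c = -8.8
A_{22} = -1.7
(cA)_{22} = -8.8 * -1.7 = 14.96

14.96


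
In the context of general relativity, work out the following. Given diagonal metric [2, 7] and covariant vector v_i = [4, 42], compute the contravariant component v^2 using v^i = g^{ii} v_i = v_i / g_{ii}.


To raise an index with a diagonal metric: v^i = v_i / g_{ii}.
For index 2: v_2 = 42, g_{22} = 7
v^2 = 42 / 7 = 6

6


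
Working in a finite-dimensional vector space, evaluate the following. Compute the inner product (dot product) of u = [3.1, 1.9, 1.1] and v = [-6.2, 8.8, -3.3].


The inner product u . v = sum of u_i * v_i.
Term-by-term: 3.1 * -6.2, 1.9 * 8.8, 1.1 * -3.3
Products: -19.22, 16.72, -3.63
Sum = -19.22 + 16.72 + -3.63 = -6.13

-6.13


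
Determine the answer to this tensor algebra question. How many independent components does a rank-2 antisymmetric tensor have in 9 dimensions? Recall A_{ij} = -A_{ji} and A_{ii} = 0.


An antisymmetric rank-2 tensor satisfies A_{ij} = -A_{ji}, so diagonal entries are zero.
The independent components are the upper-triangular entries: C(n, 2) = n(n-1)/2.
n = 9
C(9, 2) = 9 * 8 / 2 = 72 / 2 = 36

36


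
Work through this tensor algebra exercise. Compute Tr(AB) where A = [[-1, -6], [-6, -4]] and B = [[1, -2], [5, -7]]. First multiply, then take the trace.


Tr(AB) = sum_i (AB)_{ii} where (AB)_{ii} = sum_k A_{ik} B_{ki}.
(AB)_{11} = -1*1 + -6*5 = -31
(AB)_{22} = -6*-2 + -4*-7 = 40
Tr(AB) = -31 + 40 = 9

9


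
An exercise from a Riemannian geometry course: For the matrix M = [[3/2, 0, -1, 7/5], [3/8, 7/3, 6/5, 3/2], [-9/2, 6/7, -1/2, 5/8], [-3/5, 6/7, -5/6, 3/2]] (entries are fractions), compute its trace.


The trace is the sum of diagonal entries.
Diagonal: M[1,1] = 3/2, M[2,2] = 7/3, M[3,3] = -1/2, M[4,4] = 3/2
Tr(M) = 3/2 + 7/3 + -1/2 + 3/2
Computing step by step:
After adding M[1,1]: 3/2
After adding M[2,2]: 23/6
After adding M[3,3]: 10/3
After adding M[4,4]: 29/6
Tr(M) = 29/6

29/6


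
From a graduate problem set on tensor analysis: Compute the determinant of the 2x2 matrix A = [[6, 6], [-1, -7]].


For a 2x2 matrix [[a, b], [c, d]], det = a*d - b*c.
a = 6, b = 6, c = -1, d = -7
a*d = 6 * -7 = -42
b*c = 6 * -1 = -6
det = -42 - -6 = -36

-36


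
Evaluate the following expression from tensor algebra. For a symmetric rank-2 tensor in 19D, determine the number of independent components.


A symmetric rank-2 tensor in d dimensions has d(d+1)/2 independent components.
d = 19
d(d+1)/2 = 19 * 20 / 2 = 380 / 2 = 190

190


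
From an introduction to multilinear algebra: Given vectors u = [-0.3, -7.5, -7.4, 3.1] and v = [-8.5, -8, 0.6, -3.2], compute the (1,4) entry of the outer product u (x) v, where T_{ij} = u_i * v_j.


The outer product entry T_{ij} = u_i * v_j.
We need i=1, j=4.
u_1 = -0.3, v_4 = -3.2
T_{1,4} = -0.3 * -3.2 = 0.96

0.96


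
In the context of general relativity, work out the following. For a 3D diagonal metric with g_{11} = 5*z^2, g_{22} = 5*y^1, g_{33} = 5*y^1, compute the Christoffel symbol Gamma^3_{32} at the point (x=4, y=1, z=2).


For a diagonal metric, Gamma^k_{ij} = (1/2) g^{kk} (dg_{ik}/dx_j + dg_{jk}/dx_i - dg_{ij}/dx_k).
The metric is diagonal, so g_{ab} = 0 for a != b.
At the given point: g_{11} = 20, g_{22} = 5, g_{33} = 5
g^{33} = 1/5
dg_{33}/dx_2 = dg_{33}/dx_2 = 5
dg_{23}/dx_3 = 0 (off-diagonal)
dg_{32}/dx_3 = 0 (off-diagonal)
Numerator = 5 + 0 - 0 = 5
Gamma^3_{32} = 5 / (2 * 5) = 1/2

1/2


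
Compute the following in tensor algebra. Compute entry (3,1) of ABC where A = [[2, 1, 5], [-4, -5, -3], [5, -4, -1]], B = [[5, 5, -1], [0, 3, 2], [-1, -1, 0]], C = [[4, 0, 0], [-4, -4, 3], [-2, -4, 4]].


(ABC)_{31} = sum_m (AB)_{3m} C_{m1}. First compute row 3 of AB.
(AB)_{31} = 5*5 + -4*0 + -1*-1 = 26
(AB)_{32} = 5*5 + -4*3 + -1*-1 = 14
(AB)_{33} = 5*-1 + -4*2 + -1*0 = -13
Now contract with column 1 of C:
(AB)_{31} * C_{11} = 26 * 4 = 104
(AB)_{32} * C_{21} = 14 * -4 = -56
(AB)_{33} * C_{31} = -13 * -2 = 26
(ABC)_{31} = 104 + -56 + 26 = 74

74


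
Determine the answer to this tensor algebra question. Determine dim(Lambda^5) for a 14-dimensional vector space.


The dimension of the space of p-forms on an n-dimensional space is C(n, p).
n = 14, p = 5
C(14, 5) = 14! / (5! * 9!) = 2002

2002


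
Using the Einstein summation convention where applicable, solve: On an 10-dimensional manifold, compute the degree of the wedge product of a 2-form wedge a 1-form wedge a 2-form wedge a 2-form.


The degree of a wedge product is the sum of the degrees of the individual forms.
Degrees: 2, 1, 2, 2
Total degree = 2 + 1 + 2 + 2 = 7

7


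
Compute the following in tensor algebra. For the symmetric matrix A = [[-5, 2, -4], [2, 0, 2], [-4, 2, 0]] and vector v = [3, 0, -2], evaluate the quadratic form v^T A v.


First compute Av:
(Av)_1 = -5*3 + 2*0 + -4*-2 = -7
(Av)_2 = 2*3 + 0*0 + 2*-2 = 2
(Av)_3 = -4*3 + 2*0 + 0*-2 = -12
Av = [-7, 2, -12]
Then v^T (Av) = 3*-7 + 0*2 + -2*-12
= -21 + 0 + 24 = 3

3


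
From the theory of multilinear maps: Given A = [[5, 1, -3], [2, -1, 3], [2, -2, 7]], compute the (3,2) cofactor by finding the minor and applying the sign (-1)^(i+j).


To find cofactor C_{32}, delete row 3 and column 2.
The resulting 2x2 submatrix is: [[5, -3], [2, 3]]
Minor M_{32} = 5*3 - -3*2
  = 15 - -6 = 21
Sign = (-1)^(3+2) = (-1)^5 = -1
Cofactor C_{32} = -1 * 21 = -21

-21


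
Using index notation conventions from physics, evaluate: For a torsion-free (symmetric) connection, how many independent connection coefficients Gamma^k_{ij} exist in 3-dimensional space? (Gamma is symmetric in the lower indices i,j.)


Christoffel symbols Gamma^k_{ij} are symmetric in i,j, so there are d * d(d+1)/2 independent symbols.
d = 3
d(d+1)/2 = 3 * 4 / 2 = 6
Total = 3 * 6 = 18

18


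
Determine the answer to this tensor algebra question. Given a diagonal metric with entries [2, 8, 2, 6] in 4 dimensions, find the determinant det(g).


For a diagonal metric, the determinant is the product of diagonal entries.
Diagonal entries: 2, 8, 2, 6
det(g) = 2 * 8 * 2 * 6 = 192

192


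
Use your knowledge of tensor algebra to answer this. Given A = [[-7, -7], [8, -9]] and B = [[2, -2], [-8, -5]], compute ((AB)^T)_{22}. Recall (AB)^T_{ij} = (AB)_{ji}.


(AB)^T_{ij} = (AB)_{ji} = sum_k A_{jk} B_{ki}.
For i=2, j=2 we need (AB)_{22}:
A_{21} * B_{12} = 8 * -2 = -16
A_{22} * B_{22} = -9 * -5 = 45
Sum = -16 + 45 = 29

29


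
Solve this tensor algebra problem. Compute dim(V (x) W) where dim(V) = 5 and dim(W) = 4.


The dimension of a tensor product is the product of dimensions.
dim(V) = 5, dim(W) = 4
dim(V (x) W) = 5 * 4 = 20

20


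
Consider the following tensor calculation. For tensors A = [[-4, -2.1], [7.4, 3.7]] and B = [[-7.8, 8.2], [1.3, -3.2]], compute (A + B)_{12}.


Tensor addition is component-wise: (A + B)_{ij} = A_{ij} + B_{ij}.
A_{12} = -2.1
B_{12} = 8.2
(A + B)_{12} = -2.1 + 8.2 = 6.1

6.1


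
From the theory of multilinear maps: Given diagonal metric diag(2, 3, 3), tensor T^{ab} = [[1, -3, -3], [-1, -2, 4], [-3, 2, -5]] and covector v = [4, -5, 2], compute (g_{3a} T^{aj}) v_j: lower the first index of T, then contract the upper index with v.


Step 1: lower the first index. For a diagonal metric, g_{ia} T^{aj} = g_{ii} T^{ij} (no sum on i).
g_{33} = 3
S_3{}^1 = 3 * T^{31} = 3 * -3 = -9
S_3{}^2 = 3 * T^{32} = 3 * 2 = 6
S_3{}^3 = 3 * T^{33} = 3 * -5 = -15
Step 2: contract S_3{}^j with v_j.
S_3{}^1 * v_1 = -9 * 4 = -36
S_3{}^2 * v_2 = 6 * -5 = -30
S_3{}^3 * v_3 = -15 * 2 = -30
Result = -36 + -30 + -30 = -96

-96


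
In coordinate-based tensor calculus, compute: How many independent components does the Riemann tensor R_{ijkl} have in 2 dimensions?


The Riemann tensor in d dimensions has d^2(d^2 - 1)/12 independent components.
d = 2, so d^2 = 4
d^2 - 1 = 3
d^2(d^2 - 1) = 4 * 3 = 12
Divide by 12: 12 / 12 = 1

1


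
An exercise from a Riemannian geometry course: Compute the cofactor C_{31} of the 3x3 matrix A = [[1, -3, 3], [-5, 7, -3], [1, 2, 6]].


To find cofactor C_{31}, delete row 3 and column 1.
The resulting 2x2 submatrix is: [[-3, 3], [7, -3]]
Minor M_{31} = -3*-3 - 3*7
  = 9 - 21 = -12
Sign = (-1)^(3+1) = (-1)^4 = 1
Cofactor C_{31} = 1 * -12 = -12

-12


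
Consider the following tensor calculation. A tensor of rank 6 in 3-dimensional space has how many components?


The number of components of a rank-r tensor in d dimensions is d^r.
Here d = 3 and r = 6.
3^6 = 729

729


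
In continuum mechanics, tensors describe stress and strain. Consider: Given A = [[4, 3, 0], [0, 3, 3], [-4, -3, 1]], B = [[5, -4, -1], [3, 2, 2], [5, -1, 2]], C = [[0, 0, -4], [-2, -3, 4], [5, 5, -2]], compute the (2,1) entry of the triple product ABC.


(ABC)_{21} = sum_m (AB)_{2m} C_{m1}. First compute row 2 of AB.
(AB)_{21} = 0*5 + 3*3 + 3*5 = 24
(AB)_{22} = 0*-4 + 3*2 + 3*-1 = 3
(AB)_{23} = 0*-1 + 3*2 + 3*2 = 12
Now contract with column 1 of C:
(AB)_{21} * C_{11} = 24 * 0 = 0
(AB)_{22} * C_{21} = 3 * -2 = -6
(AB)_{23} * C_{31} = 12 * 5 = 60
(ABC)_{21} = 0 + -6 + 60 = 54

54


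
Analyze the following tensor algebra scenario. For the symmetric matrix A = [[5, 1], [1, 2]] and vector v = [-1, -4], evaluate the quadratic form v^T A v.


First compute Av:
(Av)_1 = 5*-1 + 1*-4 = -9
(Av)_2 = 1*-1 + 2*-4 = -9
Av = [-9, -9]
Then v^T (Av) = -1*-9 + -4*-9
= 9 + 36 = 45

45


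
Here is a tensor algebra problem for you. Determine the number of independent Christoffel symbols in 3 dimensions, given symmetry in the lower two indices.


Christoffel symbols Gamma^k_{ij} are symmetric in i,j, so there are d * d(d+1)/2 independent symbols.
d = 3
d(d+1)/2 = 3 * 4 / 2 = 6
Total = 3 * 6 = 18

18


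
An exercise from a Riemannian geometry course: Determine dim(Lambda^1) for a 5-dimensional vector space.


The dimension of the space of p-forms on an n-dimensional space is C(n, p).
n = 5, p = 1
C(5, 1) = 5! / (1! * 4!) = 5

5


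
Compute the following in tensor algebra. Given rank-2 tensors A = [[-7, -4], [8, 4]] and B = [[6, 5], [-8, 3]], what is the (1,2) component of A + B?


Tensor addition is component-wise: (A + B)_{ij} = A_{ij} + B_{ij}.
A_{12} = -4
B_{12} = 5
(A + B)_{12} = -4 + 5 = 1

1


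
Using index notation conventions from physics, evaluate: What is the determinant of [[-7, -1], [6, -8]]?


For a 2x2 matrix [[a, b], [c, d]], det = a*d - b*c.
a = -7, b = -1, c = 6, d = -8
a*d = -7 * -8 = 56
b*c = -1 * 6 = -6
det = 56 - -6 = 62

62


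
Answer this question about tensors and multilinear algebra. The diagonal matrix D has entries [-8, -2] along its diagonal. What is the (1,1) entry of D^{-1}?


For a diagonal matrix, the inverse has entries (D^{-1})_{ii} = 1/d_{ii}.
The diagonal entries are: d_{11} = -8, d_{22} = -2
We need (D^{-1})_{11} = 1/d_{11} = 1/-8 = -1/8

-1/8


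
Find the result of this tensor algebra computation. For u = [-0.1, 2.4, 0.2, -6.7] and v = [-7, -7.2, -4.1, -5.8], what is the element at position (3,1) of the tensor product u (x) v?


The outer product entry T_{ij} = u_i * v_j.
We need i=3, j=1.
u_3 = 0.2, v_1 = -7
T_{3,1} = 0.2 * -7 = -1.4

-1.4


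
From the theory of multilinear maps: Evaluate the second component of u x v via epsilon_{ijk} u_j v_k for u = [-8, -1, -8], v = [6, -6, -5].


(u x v)_2 = sum_{j,k} epsilon_{2jk} u_j v_k. Only permutations of (1,2,3) contribute; the two non-zero terms are:
eps_{213} u_1 v_3 = -1 * -8 * -5 = -40
eps_{231} u_3 v_1 = 1 * -8 * 6 = -48
(u x v)_2 = -88

-88


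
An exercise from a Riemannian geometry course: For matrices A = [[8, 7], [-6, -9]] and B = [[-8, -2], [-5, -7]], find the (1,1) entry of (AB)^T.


(AB)^T_{ij} = (AB)_{ji} = sum_k A_{jk} B_{ki}.
For i=1, j=1 we need (AB)_{11}:
A_{11} * B_{11} = 8 * -8 = -64
A_{12} * B_{21} = 7 * -5 = -35
Sum = -64 + -35 = -99

-99


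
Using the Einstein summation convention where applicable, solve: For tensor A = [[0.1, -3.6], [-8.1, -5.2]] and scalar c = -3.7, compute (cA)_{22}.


Scalar multiplication: (cA)_{ij} = c * A_{ij}.
c = -3.7
A_{22} = -5.2
(cA)_{22} = -3.7 * -5.2 = 19.24

19.24


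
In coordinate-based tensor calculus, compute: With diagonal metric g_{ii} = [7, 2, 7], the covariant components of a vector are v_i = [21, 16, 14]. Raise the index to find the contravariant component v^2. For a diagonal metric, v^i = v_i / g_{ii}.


To raise an index with a diagonal metric: v^i = v_i / g_{ii}.
For index 2: v_2 = 16, g_{22} = 2
v^2 = 16 / 2 = 8

8


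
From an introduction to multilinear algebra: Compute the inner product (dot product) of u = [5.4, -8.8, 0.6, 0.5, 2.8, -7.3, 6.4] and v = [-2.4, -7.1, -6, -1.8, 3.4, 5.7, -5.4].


The inner product u . v = sum of u_i * v_i.
Term-by-term: 5.4 * -2.4, -8.8 * -7.1, 0.6 * -6, 0.5 * -1.8, 2.8 * 3.4, -7.3 * 5.7, 6.4 * -5.4
Products: -12.96, 62.48, -3.6, -0.9, 9.52, -41.61, -34.56
Sum = -12.96 + 62.48 + -3.6 + -0.9 + 9.52 + -41.61 + -34.56 = -21.63

-21.63


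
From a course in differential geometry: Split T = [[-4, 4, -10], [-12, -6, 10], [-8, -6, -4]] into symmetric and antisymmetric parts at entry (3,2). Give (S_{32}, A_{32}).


T_{32} = -6
T_{23} = 10
S_{32} = (-6 + 10)/2 = 4/2 = 2
A_{32} = (-6 - 10)/2 = -16/2 = -8
Check: S + A = 2 + -8 = -6 = T_{32}.

(2, -8)


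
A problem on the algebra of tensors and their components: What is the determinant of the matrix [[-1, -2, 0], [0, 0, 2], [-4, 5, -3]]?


Expanding along the first row, det(A) = a11*M_11 - a12*M_12 + a13*M_13, where M_1j is the (1,j) minor.
Minor M_11 = 0*-3 - 2*5 = -10
Minor M_12 = 0*-3 - 2*-4 = 8
Minor M_13 = 0*5 - 0*-4 = 0
det = -1*(-10) - -2*(8) + 0*(0)
    = 10 - -16 + 0
    = 26

26


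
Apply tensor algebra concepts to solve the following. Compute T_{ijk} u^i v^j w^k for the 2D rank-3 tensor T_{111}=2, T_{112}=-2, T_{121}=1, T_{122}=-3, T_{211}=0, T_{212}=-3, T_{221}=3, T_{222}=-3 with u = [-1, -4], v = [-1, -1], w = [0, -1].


S = sum over i,j,k of T_{ijk} u_i v_j w_k. Expanding all 8 terms:
T_{111}*u_1*v_1*w_1 = 2*-1*-1*0 = 0  (running total: 0)
T_{112}*u_1*v_1*w_2 = -2*-1*-1*-1 = 2  (running total: 2)
T_{121}*u_1*v_2*w_1 = 1*-1*-1*0 = 0  (running total: 2)
T_{122}*u_1*v_2*w_2 = -3*-1*-1*-1 = 3  (running total: 5)
T_{211}*u_2*v_1*w_1 = 0*-4*-1*0 = 0  (running total: 5)
T_{212}*u_2*v_1*w_2 = -3*-4*-1*-1 = 12  (running total: 17)
T_{221}*u_2*v_2*w_1 = 3*-4*-1*0 = 0  (running total: 17)
T_{222}*u_2*v_2*w_2 = -3*-4*-1*-1 = 12  (running total: 29)
S = 29

29


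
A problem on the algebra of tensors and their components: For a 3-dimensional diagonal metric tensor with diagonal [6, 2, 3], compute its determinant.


For a diagonal metric, the determinant is the product of diagonal entries.
Diagonal entries: 6, 2, 3
det(g) = 6 * 2 * 3 = 36

36


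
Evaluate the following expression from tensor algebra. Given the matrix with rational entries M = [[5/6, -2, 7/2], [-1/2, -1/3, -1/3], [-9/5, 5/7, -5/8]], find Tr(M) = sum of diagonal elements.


The trace is the sum of diagonal entries.
Diagonal: M[1,1] = 5/6, M[2,2] = -1/3, M[3,3] = -5/8
Tr(M) = 5/6 + -1/3 + -5/8
Computing step by step:
After adding M[1,1]: 5/6
After adding M[2,2]: 1/2
After adding M[3,3]: -1/8
Tr(M) = -1/8

-1/8


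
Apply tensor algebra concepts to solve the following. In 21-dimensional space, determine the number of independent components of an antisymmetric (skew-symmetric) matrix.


An antisymmetric rank-2 tensor satisfies A_{ij} = -A_{ji}, so diagonal entries are zero.
The independent components are the upper-triangular entries: C(n, 2) = n(n-1)/2.
n = 21
C(21, 2) = 21 * 20 / 2 = 420 / 2 = 210

210


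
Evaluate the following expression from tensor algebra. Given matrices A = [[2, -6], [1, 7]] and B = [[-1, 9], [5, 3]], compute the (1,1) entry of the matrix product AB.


(AB)_{ij} = sum_k A_{ik} B_{kj}.
For i=1, j=1:
A_{11} * B_{11} = 2 * -1 = -2
A_{12} * B_{21} = -6 * 5 = -30
Sum = -2 + -30 = -32

-32


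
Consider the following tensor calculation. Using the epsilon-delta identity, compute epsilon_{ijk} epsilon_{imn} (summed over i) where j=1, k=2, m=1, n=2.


Using the identity: epsilon_{ijk} epsilon_{imn} = delta_{jm} delta_{kn} - delta_{jn} delta_{km}.
delta_{11} = 1
delta_{22} = 1
delta_{12} = 0
delta_{21} = 0
Result = 1 * 1 - 0 * 0 = 1 - 0 = 1

1


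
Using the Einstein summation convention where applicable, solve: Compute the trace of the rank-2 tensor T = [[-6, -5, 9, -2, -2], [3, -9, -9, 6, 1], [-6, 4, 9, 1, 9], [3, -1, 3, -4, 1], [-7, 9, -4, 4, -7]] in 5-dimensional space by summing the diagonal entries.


The contraction (trace) of a rank-2 tensor is the sum of its diagonal elements.
Diagonal entries: A[1,1] = -6, A[2,2] = -9, A[3,3] = 9, A[4,4] = -4, A[5,5] = -7
Tr(A) = -6 + -9 + 9 + -4 + -7 = -17

-17


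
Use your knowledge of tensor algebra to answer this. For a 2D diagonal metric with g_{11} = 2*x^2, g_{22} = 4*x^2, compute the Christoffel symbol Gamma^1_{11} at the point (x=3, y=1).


For a diagonal metric, Gamma^k_{ij} = (1/2) g^{kk} (dg_{ik}/dx_j + dg_{jk}/dx_i - dg_{ij}/dx_k).
The metric is diagonal, so g_{ab} = 0 for a != b.
At the given point: g_{11} = 18, g_{22} = 36
g^{11} = 1/18
dg_{11}/dx_1 = dg_{11}/dx_1 = 12
dg_{11}/dx_1 = dg_{11}/dx_1 = 12
dg_{11}/dx_1 = dg_{11}/dx_1 = 12
Numerator = 12 + 12 - 12 = 12
Gamma^1_{11} = 12 / (2 * 18) = 1/3

1/3


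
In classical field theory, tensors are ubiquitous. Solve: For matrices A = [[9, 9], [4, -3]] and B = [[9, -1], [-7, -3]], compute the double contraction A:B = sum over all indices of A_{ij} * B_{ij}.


A:B = sum over all i,j of A_{ij} * B_{ij}.
Row 1: 9*9=81, 9*-1=-9 => row sum = 72
Row 2: 4*-7=-28, -3*-3=9 => row sum = -19
Total = 72 + -19 = 53

53


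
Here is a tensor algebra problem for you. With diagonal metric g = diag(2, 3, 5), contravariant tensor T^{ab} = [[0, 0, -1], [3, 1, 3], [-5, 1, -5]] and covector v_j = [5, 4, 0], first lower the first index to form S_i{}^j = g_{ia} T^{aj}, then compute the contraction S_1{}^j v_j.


Step 1: lower the first index. For a diagonal metric, g_{ia} T^{aj} = g_{ii} T^{ij} (no sum on i).
g_{11} = 2
S_1{}^1 = 2 * T^{11} = 2 * 0 = 0
S_1{}^2 = 2 * T^{12} = 2 * 0 = 0
S_1{}^3 = 2 * T^{13} = 2 * -1 = -2
Step 2: contract S_1{}^j with v_j.
S_1{}^1 * v_1 = 0 * 5 = 0
S_1{}^2 * v_2 = 0 * 4 = 0
S_1{}^3 * v_3 = -2 * 0 = 0
Result = 0 + 0 + 0 = 0

0


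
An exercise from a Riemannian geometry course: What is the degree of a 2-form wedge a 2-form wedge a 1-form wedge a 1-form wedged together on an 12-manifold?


The degree of a wedge product is the sum of the degrees of the individual forms.
Degrees: 2, 2, 1, 1
Total degree = 2 + 2 + 1 + 1 = 6

6


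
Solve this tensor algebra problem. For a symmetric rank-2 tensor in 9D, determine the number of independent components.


A symmetric rank-2 tensor in d dimensions has d(d+1)/2 independent components.
d = 9
d(d+1)/2 = 9 * 10 / 2 = 90 / 2 = 45

45


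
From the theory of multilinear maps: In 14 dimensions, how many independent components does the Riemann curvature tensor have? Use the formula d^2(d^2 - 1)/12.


The Riemann tensor in d dimensions has d^2(d^2 - 1)/12 independent components.
d = 14, so d^2 = 196
d^2 - 1 = 195
d^2(d^2 - 1) = 196 * 195 = 38220
Divide by 12: 38220 / 12 = 3185

3185


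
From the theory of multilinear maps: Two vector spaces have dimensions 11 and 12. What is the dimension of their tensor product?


The dimension of a tensor product is the product of dimensions.
dim(V) = 11, dim(W) = 12
dim(V (x) W) = 11 * 12 = 132

132


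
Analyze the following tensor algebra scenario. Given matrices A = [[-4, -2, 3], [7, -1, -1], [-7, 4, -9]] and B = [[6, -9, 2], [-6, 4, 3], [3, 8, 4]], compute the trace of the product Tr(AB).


Tr(AB) = sum_i (AB)_{ii} where (AB)_{ii} = sum_k A_{ik} B_{ki}.
(AB)_{11} = -4*6 + -2*-6 + 3*3 = -3
(AB)_{22} = 7*-9 + -1*4 + -1*8 = -75
(AB)_{33} = -7*2 + 4*3 + -9*4 = -38
Tr(AB) = -3 + -75 + -38 = -116

-116


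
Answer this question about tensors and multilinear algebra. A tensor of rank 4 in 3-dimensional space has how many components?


The number of components of a rank-r tensor in d dimensions is d^r.
Here d = 3 and r = 4.
3^4 = 81

81


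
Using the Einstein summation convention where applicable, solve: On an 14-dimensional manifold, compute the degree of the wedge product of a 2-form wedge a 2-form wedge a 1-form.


The degree of a wedge product is the sum of the degrees of the individual forms.
Degrees: 2, 2, 1
Total degree = 2 + 2 + 1 = 5

5


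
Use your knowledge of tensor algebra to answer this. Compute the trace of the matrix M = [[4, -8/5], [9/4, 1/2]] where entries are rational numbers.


The trace is the sum of diagonal entries.
Diagonal: M[1,1] = 4, M[2,2] = 1/2
Tr(M) = 4 + 1/2
Computing step by step:
After adding M[1,1]: 4
After adding M[2,2]: 9/2
Tr(M) = 9/2

9/2


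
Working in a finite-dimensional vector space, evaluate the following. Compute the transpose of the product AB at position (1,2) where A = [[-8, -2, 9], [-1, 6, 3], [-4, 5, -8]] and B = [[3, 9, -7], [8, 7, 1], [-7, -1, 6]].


(AB)^T_{ij} = (AB)_{ji} = sum_k A_{jk} B_{ki}.
For i=1, j=2 we need (AB)_{21}:
A_{21} * B_{11} = -1 * 3 = -3
A_{22} * B_{21} = 6 * 8 = 48
A_{23} * B_{31} = 3 * -7 = -21
Sum = -3 + 48 + -21 = 24

24


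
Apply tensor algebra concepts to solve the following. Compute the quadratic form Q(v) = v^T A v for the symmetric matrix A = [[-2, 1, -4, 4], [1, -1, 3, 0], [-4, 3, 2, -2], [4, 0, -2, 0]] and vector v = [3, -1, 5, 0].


First compute Av:
(Av)_1 = -2*3 + 1*-1 + -4*5 + 4*0 = -27
(Av)_2 = 1*3 + -1*-1 + 3*5 + 0*0 = 19
(Av)_3 = -4*3 + 3*-1 + 2*5 + -2*0 = -5
(Av)_4 = 4*3 + 0*-1 + -2*5 + 0*0 = 2
Av = [-27, 19, -5, 2]
Then v^T (Av) = 3*-27 + -1*19 + 5*-5 + 0*2
= -81 + -19 + -25 + 0 = -125

-125


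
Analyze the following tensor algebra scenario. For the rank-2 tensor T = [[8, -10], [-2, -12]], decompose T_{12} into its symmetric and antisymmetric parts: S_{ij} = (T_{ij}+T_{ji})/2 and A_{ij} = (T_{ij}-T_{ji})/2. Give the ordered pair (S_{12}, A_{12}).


T_{12} = -10
T_{21} = -2
S_{12} = (-10 + -2)/2 = -12/2 = -6
A_{12} = (-10 - -2)/2 = -8/2 = -4
Check: S + A = -6 + -4 = -10 = T_{12}.

(-6, -4)


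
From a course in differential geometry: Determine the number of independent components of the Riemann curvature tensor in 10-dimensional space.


The Riemann tensor in d dimensions has d^2(d^2 - 1)/12 independent components.
d = 10, so d^2 = 100
d^2 - 1 = 99
d^2(d^2 - 1) = 100 * 99 = 9900
Divide by 12: 9900 / 12 = 825

825


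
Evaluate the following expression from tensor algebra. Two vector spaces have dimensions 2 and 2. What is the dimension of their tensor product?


The dimension of a tensor product is the product of dimensions.
dim(V) = 2, dim(W) = 2
dim(V (x) W) = 2 * 2 = 4

4


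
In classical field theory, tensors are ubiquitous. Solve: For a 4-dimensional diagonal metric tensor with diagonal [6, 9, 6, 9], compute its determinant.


For a diagonal metric, the determinant is the product of diagonal entries.
Diagonal entries: 6, 9, 6, 9
det(g) = 6 * 9 * 6 * 9 = 2916

2916


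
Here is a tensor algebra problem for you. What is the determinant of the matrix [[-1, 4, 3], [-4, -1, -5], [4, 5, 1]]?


Expanding along the first row, det(A) = a11*M_11 - a12*M_12 + a13*M_13, where M_1j is the (1,j) minor.
Minor M_11 = -1*1 - -5*5 = 24
Minor M_12 = -4*1 - -5*4 = 16
Minor M_13 = -4*5 - -1*4 = -16
det = -1*(24) - 4*(16) + 3*(-16)
    = -24 - 64 + -48
    = -136

-136


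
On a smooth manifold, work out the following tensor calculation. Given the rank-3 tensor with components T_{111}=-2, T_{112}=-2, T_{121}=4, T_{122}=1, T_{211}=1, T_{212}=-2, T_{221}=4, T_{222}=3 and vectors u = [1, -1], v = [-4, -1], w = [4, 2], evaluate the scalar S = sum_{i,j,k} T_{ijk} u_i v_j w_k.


S = sum over i,j,k of T_{ijk} u_i v_j w_k. Expanding all 8 terms:
T_{111}*u_1*v_1*w_1 = -2*1*-4*4 = 32  (running total: 32)
T_{112}*u_1*v_1*w_2 = -2*1*-4*2 = 16  (running total: 48)
T_{121}*u_1*v_2*w_1 = 4*1*-1*4 = -16  (running total: 32)
T_{122}*u_1*v_2*w_2 = 1*1*-1*2 = -2  (running total: 30)
T_{211}*u_2*v_1*w_1 = 1*-1*-4*4 = 16  (running total: 46)
T_{212}*u_2*v_1*w_2 = -2*-1*-4*2 = -16  (running total: 30)
T_{221}*u_2*v_2*w_1 = 4*-1*-1*4 = 16  (running total: 46)
T_{222}*u_2*v_2*w_2 = 3*-1*-1*2 = 6  (running total: 52)
S = 52

52


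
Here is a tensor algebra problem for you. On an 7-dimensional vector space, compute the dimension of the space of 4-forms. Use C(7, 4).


The dimension of the space of p-forms on an n-dimensional space is C(n, p).
n = 7, p = 4
C(7, 4) = 7! / (4! * 3!) = 35

35


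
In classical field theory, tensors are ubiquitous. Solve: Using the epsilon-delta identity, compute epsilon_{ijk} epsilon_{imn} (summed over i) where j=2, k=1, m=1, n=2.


Using the identity: epsilon_{ijk} epsilon_{imn} = delta_{jm} delta_{kn} - delta_{jn} delta_{km}.
delta_{21} = 0
delta_{12} = 0
delta_{22} = 1
delta_{11} = 1
Result = 0 * 0 - 1 * 1 = 0 - 1 = -1

-1


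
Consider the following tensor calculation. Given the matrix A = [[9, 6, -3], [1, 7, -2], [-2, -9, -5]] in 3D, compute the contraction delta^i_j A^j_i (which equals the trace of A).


The contraction (trace) of a rank-2 tensor is the sum of its diagonal elements.
Diagonal entries: A[1,1] = 9, A[2,2] = 7, A[3,3] = -5
Tr(A) = 9 + 7 + -5 = 11

11


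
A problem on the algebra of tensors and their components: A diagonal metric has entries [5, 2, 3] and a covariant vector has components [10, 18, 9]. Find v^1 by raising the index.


To raise an index with a diagonal metric: v^i = v_i / g_{ii}.
For index 1: v_1 = 10, g_{11} = 5
v^1 = 10 / 5 = 2

2
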